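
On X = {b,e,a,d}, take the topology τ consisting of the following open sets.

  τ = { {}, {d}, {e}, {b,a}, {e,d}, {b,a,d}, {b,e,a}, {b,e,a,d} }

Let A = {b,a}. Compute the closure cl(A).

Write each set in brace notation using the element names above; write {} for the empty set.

{b,a}

closure: X∖int(X∖A) = X∖{e,d} = {b,a}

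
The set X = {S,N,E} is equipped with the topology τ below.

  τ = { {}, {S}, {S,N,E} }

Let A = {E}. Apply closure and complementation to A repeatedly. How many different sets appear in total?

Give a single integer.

6

closure: X∖int(X∖A) = X∖{S} = {N,E}
Let k=closure and c=complement:
  1. A     = {E}
  2. kA    = {N,E}
  3. cA    = {S,N}
  4. ckA   = {S}
  5. kcA   = {S,N,E}
  6. ckcA  = {}
— saturated at 6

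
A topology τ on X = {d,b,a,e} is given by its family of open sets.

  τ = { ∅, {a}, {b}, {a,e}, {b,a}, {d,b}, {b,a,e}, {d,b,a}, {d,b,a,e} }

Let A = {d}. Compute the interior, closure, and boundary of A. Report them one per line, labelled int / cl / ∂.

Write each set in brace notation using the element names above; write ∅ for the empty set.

interior: largest open inside A is ∅ (from ∅)
cl via duality: int({b,a,e}) = {b,a,e}, so X∖{b,a,e} = {d}
cl∖int = {d}

int(A) = ∅
cl(A)  = {d}
∂A     = {d}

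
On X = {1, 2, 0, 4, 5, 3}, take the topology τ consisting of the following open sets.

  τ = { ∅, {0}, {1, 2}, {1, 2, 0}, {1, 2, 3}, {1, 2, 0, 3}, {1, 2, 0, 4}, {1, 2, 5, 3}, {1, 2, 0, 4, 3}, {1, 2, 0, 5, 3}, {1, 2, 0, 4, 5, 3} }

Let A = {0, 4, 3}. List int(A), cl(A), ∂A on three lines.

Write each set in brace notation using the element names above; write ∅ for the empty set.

interior: largest open inside A is {0} (from ∅, {0})
cl via duality: int({1, 2, 5}) = {1, 2}, so X∖{1, 2} = {0, 4, 5, 3}
cl∖int = {4, 5, 3}

int(A) = {0}
cl(A)  = {0, 4, 5, 3}
∂A     = {4, 5, 3}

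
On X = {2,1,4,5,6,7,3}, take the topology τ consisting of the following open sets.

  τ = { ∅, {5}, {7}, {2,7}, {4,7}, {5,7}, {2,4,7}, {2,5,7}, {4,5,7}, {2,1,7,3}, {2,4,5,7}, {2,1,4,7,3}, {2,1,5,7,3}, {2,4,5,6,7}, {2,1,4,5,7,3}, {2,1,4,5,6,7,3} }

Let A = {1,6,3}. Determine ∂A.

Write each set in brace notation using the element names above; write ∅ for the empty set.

interior: largest open inside A is ∅ (from ∅)
cl via duality: int({2,4,5,7}) = {2,4,5,7}, so X∖{2,4,5,7} = {1,6,3}
cl∖int = {1,6,3}

{1,6,3}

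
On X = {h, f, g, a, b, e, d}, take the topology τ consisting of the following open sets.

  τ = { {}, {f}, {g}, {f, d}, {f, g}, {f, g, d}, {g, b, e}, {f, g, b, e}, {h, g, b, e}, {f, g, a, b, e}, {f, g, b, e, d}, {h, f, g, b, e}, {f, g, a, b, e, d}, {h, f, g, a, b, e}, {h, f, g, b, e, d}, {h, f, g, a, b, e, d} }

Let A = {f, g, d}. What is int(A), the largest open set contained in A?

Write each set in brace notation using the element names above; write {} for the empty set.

{f, g, d}

interior: largest open inside A is {f, g, d} (from {}, {f}, {g}, {f, d}, {f, g}, {f, g, d})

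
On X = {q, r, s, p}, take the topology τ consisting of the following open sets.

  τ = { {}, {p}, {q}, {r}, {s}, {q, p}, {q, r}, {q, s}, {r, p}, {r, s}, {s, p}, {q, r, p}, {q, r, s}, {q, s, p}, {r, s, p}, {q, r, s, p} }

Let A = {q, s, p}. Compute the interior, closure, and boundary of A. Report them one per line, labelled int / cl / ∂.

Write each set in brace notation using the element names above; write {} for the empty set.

int(A) = {q, s, p}
cl(A)  = {q, s, p}
∂A     = {}

U open, U⊆A: {}, {p}, {q}, {s}, {s, p}, {q, p}, {q, s}, {q, s, p}. int(A) = ⋃ = {q, s, p}
X∖A={r}, int(X∖A)={r}, hence cl(A)={q, s, p}
∂A: remove int from cl → {}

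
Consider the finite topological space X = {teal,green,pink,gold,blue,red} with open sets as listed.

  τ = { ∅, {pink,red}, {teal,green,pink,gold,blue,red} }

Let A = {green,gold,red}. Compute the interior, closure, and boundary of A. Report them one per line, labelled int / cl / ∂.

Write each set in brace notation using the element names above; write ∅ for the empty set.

int(A) = ∅
cl(A)  = {teal,green,pink,gold,blue,red}
∂A     = {teal,green,pink,gold,blue,red}

opens ⊆ A: ∅; union → int = ∅
complement {teal,pink,blue}; its interior ∅; cl(A) = X∖∅ = {teal,green,pink,gold,blue,red}
boundary = {teal,green,pink,gold,blue,red} ∖ ∅ = {teal,green,pink,gold,blue,red}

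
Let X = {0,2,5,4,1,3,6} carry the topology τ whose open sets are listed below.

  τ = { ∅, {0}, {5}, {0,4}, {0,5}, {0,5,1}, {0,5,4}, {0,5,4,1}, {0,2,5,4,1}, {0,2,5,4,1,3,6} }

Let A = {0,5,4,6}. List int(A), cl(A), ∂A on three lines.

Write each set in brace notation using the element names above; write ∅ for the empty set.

opens ⊆ A: ∅, {0}, {5}, {0,5}, {0,4}, {0,5,4}; union → int = {0,5,4}
complement {2,1,3}; its interior ∅; cl(A) = X∖∅ = {0,2,5,4,1,3,6}
boundary = {0,2,5,4,1,3,6} ∖ {0,5,4} = {2,1,3,6}

int(A) = {0,5,4}
cl(A)  = {0,2,5,4,1,3,6}
∂A     = {2,1,3,6}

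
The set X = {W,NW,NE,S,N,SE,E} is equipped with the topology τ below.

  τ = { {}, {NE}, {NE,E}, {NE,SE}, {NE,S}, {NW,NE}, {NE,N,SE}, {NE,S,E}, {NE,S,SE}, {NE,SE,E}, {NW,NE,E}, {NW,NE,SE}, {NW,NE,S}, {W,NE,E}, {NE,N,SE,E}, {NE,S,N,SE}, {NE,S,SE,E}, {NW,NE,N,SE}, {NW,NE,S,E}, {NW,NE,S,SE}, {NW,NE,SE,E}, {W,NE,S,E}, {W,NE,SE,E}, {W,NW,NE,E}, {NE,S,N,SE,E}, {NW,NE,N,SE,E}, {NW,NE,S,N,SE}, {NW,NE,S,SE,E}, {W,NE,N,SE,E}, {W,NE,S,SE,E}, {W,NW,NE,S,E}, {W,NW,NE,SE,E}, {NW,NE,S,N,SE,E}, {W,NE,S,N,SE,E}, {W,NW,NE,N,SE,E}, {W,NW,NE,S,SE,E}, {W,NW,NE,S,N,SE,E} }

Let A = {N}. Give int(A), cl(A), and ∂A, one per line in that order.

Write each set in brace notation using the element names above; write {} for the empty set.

int(A) = {}
cl(A)  = {N}
∂A     = {N}

interior: largest open inside A is {} (from {})
cl via duality: int({W,NW,NE,S,SE,E}) = {W,NW,NE,S,SE,E}, so X∖{W,NW,NE,S,SE,E} = {N}
cl∖int = {N}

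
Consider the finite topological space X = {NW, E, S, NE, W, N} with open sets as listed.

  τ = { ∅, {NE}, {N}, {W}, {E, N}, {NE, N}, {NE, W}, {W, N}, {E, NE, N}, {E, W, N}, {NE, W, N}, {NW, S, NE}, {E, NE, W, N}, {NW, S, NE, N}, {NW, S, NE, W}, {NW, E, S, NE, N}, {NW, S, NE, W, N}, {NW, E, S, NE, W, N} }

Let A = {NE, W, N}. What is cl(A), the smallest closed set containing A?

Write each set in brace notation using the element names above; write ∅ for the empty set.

{NW, E, S, NE, W, N}

closure: X∖int(X∖A) = X∖∅ = {NW, E, S, NE, W, N}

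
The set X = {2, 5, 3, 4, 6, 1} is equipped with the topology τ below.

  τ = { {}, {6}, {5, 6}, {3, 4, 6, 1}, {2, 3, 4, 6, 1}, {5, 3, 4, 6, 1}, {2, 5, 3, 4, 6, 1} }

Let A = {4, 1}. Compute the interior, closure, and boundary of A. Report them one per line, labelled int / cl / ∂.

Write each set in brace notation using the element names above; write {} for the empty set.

int(A) = {}
cl(A)  = {2, 3, 4, 1}
∂A     = {2, 3, 4, 1}

interior: largest open inside A is {} (from {})
cl via duality: int({2, 5, 3, 6}) = {5, 6}, so X∖{5, 6} = {2, 3, 4, 1}
cl∖int = {2, 3, 4, 1}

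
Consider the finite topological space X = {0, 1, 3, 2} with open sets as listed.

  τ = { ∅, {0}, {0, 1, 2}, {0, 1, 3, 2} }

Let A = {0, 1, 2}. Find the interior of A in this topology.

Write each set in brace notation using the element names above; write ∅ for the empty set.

open subsets of A: ∅, {0}, {0, 1, 2}; so int(A) = {0, 1, 2}

{0, 1, 2}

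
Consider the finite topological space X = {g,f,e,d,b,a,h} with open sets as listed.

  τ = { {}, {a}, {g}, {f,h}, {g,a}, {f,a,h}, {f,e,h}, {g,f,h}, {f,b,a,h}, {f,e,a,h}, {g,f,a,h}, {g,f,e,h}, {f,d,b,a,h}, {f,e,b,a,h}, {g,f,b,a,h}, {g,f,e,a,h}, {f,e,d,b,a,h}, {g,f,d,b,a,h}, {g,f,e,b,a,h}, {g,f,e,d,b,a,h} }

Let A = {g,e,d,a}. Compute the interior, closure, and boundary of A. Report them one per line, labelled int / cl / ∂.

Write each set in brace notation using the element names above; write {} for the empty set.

opens ⊆ A: {}, {a}, {g}, {g,a}; union → int = {g,a}
complement {f,b,h}; its interior {f,h}; cl(A) = X∖{f,h} = {g,e,d,b,a}
boundary = {g,e,d,b,a} ∖ {g,a} = {e,d,b}

int(A) = {g,a}
cl(A)  = {g,e,d,b,a}
∂A     = {e,d,b}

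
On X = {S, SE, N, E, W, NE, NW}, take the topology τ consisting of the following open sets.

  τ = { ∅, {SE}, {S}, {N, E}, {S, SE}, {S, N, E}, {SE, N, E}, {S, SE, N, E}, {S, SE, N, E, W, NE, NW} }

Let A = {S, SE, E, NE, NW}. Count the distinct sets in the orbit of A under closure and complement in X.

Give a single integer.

8

closure: X∖int(X∖A) = X∖∅ = {S, SE, N, E, W, NE, NW}
Let k=closure and c=complement:
  1. A     = {S, SE, E, NE, NW}
  2. kA    = {S, SE, N, E, W, NE, NW}
  3. cA    = {N, W}
  4. ckA   = ∅
  5. kcA   = {N, E, W, NE, NW}
  6. ckcA  = {S, SE}
  7. kckcA = {S, SE, W, NE, NW}
  8. ckckcA = {N, E}
— saturated at 8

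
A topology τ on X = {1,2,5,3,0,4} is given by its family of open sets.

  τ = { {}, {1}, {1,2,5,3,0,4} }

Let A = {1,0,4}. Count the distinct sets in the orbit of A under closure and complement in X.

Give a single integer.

cl via duality: int({2,5,3}) = {}, so X∖{} = {1,2,5,3,0,4}
Write k for closure, c for complement:
  1. A     = {1,0,4}
  2. kA    = {1,2,5,3,0,4}
  3. cA    = {2,5,3}
  4. ckA   = {}
  5. kcA   = {2,5,3,0,4}
  6. ckcA  = {1}
applying k or c yields no new set

6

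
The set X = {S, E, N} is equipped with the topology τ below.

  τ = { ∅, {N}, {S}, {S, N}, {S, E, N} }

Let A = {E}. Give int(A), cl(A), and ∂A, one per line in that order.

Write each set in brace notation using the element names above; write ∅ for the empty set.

opens ⊆ A: ∅; union → int = ∅
complement {S, N}; its interior {S, N}; cl(A) = X∖{S, N} = {E}
boundary = {E} ∖ ∅ = {E}

int(A) = ∅
cl(A)  = {E}
∂A     = {E}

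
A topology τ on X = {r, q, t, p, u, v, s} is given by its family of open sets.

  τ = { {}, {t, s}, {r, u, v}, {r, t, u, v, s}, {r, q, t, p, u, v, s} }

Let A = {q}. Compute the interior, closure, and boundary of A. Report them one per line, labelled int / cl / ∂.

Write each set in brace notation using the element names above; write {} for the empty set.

open subsets of A: {}; so int(A) = {}
closure: X∖int(X∖A) = X∖{r, t, u, v, s} = {q, p}
∂A = {q, p} minus {} = {q, p}

int(A) = {}
cl(A)  = {q, p}
∂A     = {q, p}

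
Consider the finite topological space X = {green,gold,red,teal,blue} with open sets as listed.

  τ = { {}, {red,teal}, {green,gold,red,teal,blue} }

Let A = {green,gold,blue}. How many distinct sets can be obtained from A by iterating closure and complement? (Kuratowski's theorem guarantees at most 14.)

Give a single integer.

cl via duality: int({red,teal}) = {red,teal}, so X∖{red,teal} = {green,gold,blue}
Write k for closure, c for complement:
  1. A     = {green,gold,blue}
  2. cA    = {red,teal}
  3. kcA   = {green,gold,red,teal,blue}
  4. ckcA  = {}
applying k or c yields no new set

4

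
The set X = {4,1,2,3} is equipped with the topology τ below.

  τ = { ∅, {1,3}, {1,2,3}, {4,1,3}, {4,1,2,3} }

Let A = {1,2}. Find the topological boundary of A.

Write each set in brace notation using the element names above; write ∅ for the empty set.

U open, U⊆A: ∅. int(A) = ⋃ = ∅
X∖A={4,3}, int(X∖A)=∅, hence cl(A)={4,1,2,3}
∂A: remove int from cl → {4,1,2,3}

{4,1,2,3}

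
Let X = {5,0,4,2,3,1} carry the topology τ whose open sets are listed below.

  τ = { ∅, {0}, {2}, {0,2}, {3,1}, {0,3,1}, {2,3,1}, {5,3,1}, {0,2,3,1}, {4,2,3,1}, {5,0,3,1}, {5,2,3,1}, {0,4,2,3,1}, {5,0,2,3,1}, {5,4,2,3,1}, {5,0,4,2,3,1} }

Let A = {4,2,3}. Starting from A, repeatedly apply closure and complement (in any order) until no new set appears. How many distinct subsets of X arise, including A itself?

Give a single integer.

8

X∖A={5,0,1}, int(X∖A)={0}, hence cl(A)={5,4,2,3,1}
Orbit (k=closure, c=complement):
  1. A     = {4,2,3}
  2. kA    = {5,4,2,3,1}
  3. cA    = {5,0,1}
  4. ckA   = {0}
  5. kcA   = {5,0,4,3,1}
  6. ckcA  = {2}
  7. kckcA = {4,2}
  8. ckckcA = {5,0,3,1}
(closed under both — stop)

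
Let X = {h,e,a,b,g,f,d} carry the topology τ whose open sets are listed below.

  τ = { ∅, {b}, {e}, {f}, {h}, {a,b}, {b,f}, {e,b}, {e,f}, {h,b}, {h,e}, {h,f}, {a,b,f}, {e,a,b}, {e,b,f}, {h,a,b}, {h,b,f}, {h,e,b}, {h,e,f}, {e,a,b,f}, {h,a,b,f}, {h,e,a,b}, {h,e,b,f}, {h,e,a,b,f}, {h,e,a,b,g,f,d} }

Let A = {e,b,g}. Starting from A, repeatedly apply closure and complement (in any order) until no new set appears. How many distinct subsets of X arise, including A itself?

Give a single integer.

complement {h,a,f,d}; its interior {h,f}; cl(A) = X∖{h,f} = {e,a,b,g,d}
With k = closure, c = complement:
  1. A     = {e,b,g}
  2. kA    = {e,a,b,g,d}
  3. cA    = {h,a,f,d}
  4. ckA   = {h,f}
  5. kcA   = {h,a,g,f,d}
  6. kckA  = {h,g,f,d}
  7. ckcA  = {e,b}
  8. ckckA = {e,a,b}
k, c of each give nothing new

8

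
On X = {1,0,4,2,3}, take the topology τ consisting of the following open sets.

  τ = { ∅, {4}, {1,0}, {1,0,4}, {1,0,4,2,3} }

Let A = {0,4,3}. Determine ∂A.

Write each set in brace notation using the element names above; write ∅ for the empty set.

{1,0,2,3}

opens ⊆ A: ∅, {4}; union → int = {4}
complement {1,2}; its interior ∅; cl(A) = X∖∅ = {1,0,4,2,3}
boundary = {1,0,4,2,3} ∖ {4} = {1,0,2,3}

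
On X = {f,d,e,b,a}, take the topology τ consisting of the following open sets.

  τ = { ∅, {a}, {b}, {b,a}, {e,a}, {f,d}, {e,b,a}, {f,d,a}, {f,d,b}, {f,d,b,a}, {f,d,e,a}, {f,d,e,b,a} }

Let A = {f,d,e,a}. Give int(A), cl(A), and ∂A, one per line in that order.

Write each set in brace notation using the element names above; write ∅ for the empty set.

int(A) = {f,d,e,a}
cl(A)  = {f,d,e,a}
∂A     = ∅

U open, U⊆A: ∅, {a}, {e,a}, {f,d}, {f,d,a}, {f,d,e,a}. int(A) = ⋃ = {f,d,e,a}
X∖A={b}, int(X∖A)={b}, hence cl(A)={f,d,e,a}
∂A: remove int from cl → ∅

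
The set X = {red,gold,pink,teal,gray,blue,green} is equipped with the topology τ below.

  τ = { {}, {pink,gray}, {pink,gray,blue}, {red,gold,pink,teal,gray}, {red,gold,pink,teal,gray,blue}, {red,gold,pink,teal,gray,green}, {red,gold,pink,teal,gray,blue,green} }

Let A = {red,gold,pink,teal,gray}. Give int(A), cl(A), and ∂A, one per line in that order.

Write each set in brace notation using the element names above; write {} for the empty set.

int(A) = {red,gold,pink,teal,gray}
cl(A)  = {red,gold,pink,teal,gray,blue,green}
∂A     = {blue,green}

U open, U⊆A: {}, {pink,gray}, {red,gold,pink,teal,gray}. int(A) = ⋃ = {red,gold,pink,teal,gray}
X∖A={blue,green}, int(X∖A)={}, hence cl(A)={red,gold,pink,teal,gray,blue,green}
∂A: remove int from cl → {blue,green}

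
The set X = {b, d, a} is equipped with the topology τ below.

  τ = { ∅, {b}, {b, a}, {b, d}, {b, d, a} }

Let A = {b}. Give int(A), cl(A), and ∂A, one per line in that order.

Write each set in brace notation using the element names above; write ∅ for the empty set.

int(A) = {b}
cl(A)  = {b, d, a}
∂A     = {d, a}

interior: largest open inside A is {b} (from ∅, {b})
cl via duality: int({d, a}) = ∅, so X∖∅ = {b, d, a}
cl∖int = {d, a}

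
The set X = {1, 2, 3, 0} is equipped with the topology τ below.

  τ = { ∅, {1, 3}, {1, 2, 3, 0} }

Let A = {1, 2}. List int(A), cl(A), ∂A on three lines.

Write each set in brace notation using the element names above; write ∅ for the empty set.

open subsets of A: ∅; so int(A) = ∅
closure: X∖int(X∖A) = X∖∅ = {1, 2, 3, 0}
∂A = {1, 2, 3, 0} minus ∅ = {1, 2, 3, 0}

int(A) = ∅
cl(A)  = {1, 2, 3, 0}
∂A     = {1, 2, 3, 0}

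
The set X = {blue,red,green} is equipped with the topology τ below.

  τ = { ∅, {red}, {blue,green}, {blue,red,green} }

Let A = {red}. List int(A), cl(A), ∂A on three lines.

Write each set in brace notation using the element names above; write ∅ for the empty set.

int(A) = {red}
cl(A)  = {red}
∂A     = ∅

U open, U⊆A: ∅, {red}. int(A) = ⋃ = {red}
X∖A={blue,green}, int(X∖A)={blue,green}, hence cl(A)={red}
∂A: remove int from cl → ∅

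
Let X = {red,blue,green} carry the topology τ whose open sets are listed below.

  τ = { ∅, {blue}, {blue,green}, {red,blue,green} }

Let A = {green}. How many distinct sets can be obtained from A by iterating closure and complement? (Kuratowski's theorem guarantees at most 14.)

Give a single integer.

X∖A={red,blue}, int(X∖A)={blue}, hence cl(A)={red,green}
Orbit (k=closure, c=complement):
  1. A     = {green}
  2. kA    = {red,green}
  3. cA    = {red,blue}
  4. ckA   = {blue}
  5. kcA   = {red,blue,green}
  6. ckcA  = ∅
(closed under both — stop)

6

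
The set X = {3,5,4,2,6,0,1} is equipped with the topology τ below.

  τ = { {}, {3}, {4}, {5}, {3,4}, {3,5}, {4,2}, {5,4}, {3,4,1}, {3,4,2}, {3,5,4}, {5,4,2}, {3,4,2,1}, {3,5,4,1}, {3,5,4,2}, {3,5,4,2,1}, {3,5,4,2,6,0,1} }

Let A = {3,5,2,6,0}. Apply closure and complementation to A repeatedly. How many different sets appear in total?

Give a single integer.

complement {4,1}; its interior {4}; cl(A) = X∖{4} = {3,5,2,6,0,1}
With k = closure, c = complement:
  1. A     = {3,5,2,6,0}
  2. kA    = {3,5,2,6,0,1}
  3. cA    = {4,1}
  4. ckA   = {4}
  5. kcA   = {4,2,6,0,1}
  6. ckcA  = {3,5}
  7. kckcA = {3,5,6,0,1}
  8. ckckcA = {4,2}
k, c of each give nothing new

8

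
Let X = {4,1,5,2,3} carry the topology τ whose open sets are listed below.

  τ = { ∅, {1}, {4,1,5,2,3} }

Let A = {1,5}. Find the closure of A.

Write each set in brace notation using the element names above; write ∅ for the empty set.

{4,1,5,2,3}

X∖A={4,2,3}, int(X∖A)=∅, hence cl(A)={4,1,5,2,3}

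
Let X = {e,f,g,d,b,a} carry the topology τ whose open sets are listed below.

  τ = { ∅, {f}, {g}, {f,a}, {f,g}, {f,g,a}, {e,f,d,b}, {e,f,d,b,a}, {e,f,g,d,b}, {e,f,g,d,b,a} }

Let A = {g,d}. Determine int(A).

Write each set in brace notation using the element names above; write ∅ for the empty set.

{g}

open subsets of A: ∅, {g}; so int(A) = {g}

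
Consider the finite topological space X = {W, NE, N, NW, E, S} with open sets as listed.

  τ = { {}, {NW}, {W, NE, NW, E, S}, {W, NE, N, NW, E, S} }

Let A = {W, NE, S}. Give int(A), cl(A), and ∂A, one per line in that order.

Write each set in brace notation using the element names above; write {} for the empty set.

int(A) = {}
cl(A)  = {W, NE, N, E, S}
∂A     = {W, NE, N, E, S}

open subsets of A: {}; so int(A) = {}
closure: X∖int(X∖A) = X∖{NW} = {W, NE, N, E, S}
∂A = {W, NE, N, E, S} minus {} = {W, NE, N, E, S}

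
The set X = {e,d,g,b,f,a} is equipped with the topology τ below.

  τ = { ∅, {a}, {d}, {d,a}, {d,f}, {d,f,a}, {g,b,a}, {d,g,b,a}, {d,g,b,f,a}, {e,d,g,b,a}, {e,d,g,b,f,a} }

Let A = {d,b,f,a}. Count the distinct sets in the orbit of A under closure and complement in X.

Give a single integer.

6

cl via duality: int({e,g}) = ∅, so X∖∅ = {e,d,g,b,f,a}
Write k for closure, c for complement:
  1. A     = {d,b,f,a}
  2. kA    = {e,d,g,b,f,a}
  3. cA    = {e,g}
  4. ckA   = ∅
  5. kcA   = {e,g,b}
  6. ckcA  = {d,f,a}
applying k or c yields no new set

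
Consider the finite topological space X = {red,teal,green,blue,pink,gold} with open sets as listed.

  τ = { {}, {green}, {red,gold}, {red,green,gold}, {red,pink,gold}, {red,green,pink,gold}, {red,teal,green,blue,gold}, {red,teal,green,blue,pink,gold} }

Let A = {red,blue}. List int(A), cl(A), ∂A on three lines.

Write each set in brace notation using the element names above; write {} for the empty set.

opens ⊆ A: {}; union → int = {}
complement {teal,green,pink,gold}; its interior {green}; cl(A) = X∖{green} = {red,teal,blue,pink,gold}
boundary = {red,teal,blue,pink,gold} ∖ {} = {red,teal,blue,pink,gold}

int(A) = {}
cl(A)  = {red,teal,blue,pink,gold}
∂A     = {red,teal,blue,pink,gold}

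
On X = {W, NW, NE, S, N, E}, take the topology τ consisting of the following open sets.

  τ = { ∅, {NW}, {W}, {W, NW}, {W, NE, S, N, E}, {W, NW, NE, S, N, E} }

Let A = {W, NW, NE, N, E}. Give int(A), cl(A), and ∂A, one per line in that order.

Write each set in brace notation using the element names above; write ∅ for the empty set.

int(A) = {W, NW}
cl(A)  = {W, NW, NE, S, N, E}
∂A     = {NE, S, N, E}

open subsets of A: ∅, {W}, {NW}, {W, NW}; so int(A) = {W, NW}
closure: X∖int(X∖A) = X∖∅ = {W, NW, NE, S, N, E}
∂A = {W, NW, NE, S, N, E} minus {W, NW} = {NE, S, N, E}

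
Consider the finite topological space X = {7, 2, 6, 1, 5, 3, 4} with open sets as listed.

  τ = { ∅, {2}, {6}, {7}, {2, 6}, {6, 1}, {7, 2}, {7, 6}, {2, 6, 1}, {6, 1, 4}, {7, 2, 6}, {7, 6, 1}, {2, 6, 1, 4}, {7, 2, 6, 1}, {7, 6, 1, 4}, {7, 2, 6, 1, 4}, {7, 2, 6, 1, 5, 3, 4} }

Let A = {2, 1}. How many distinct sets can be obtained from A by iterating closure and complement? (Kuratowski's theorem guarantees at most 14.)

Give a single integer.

complement {7, 6, 5, 3, 4}; its interior {7, 6}; cl(A) = X∖{7, 6} = {2, 1, 5, 3, 4}
With k = closure, c = complement:
  1. A     = {2, 1}
  2. kA    = {2, 1, 5, 3, 4}
  3. cA    = {7, 6, 5, 3, 4}
  4. ckA   = {7, 6}
  5. kcA   = {7, 6, 1, 5, 3, 4}
  6. ckcA  = {2}
  7. kckcA = {2, 5, 3}
  8. ckckcA = {7, 6, 1, 4}
k, c of each give nothing new

8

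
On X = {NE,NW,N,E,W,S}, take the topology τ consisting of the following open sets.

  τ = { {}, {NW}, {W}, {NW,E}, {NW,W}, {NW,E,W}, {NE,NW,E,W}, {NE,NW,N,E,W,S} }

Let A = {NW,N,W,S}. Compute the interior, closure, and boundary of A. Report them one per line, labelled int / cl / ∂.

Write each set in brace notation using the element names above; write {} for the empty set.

open subsets of A: {}, {NW}, {W}, {NW,W}; so int(A) = {NW,W}
closure: X∖int(X∖A) = X∖{} = {NE,NW,N,E,W,S}
∂A = {NE,NW,N,E,W,S} minus {NW,W} = {NE,N,E,S}

int(A) = {NW,W}
cl(A)  = {NE,NW,N,E,W,S}
∂A     = {NE,N,E,S}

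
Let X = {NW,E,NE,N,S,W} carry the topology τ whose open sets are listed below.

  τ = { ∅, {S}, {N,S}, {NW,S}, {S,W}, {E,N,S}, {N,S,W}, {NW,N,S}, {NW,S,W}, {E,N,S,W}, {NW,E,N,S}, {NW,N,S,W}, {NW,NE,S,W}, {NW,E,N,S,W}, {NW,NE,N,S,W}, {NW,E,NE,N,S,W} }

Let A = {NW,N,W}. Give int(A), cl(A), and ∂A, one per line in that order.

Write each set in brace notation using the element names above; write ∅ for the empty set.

interior: largest open inside A is ∅ (from ∅)
cl via duality: int({E,NE,S}) = {S}, so X∖{S} = {NW,E,NE,N,W}
cl∖int = {NW,E,NE,N,W}

int(A) = ∅
cl(A)  = {NW,E,NE,N,W}
∂A     = {NW,E,NE,N,W}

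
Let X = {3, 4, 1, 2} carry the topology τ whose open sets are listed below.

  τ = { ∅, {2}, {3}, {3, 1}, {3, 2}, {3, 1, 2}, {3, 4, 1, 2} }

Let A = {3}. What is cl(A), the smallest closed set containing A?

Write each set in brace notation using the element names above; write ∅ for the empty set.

X∖A={4, 1, 2}, int(X∖A)={2}, hence cl(A)={3, 4, 1}

{3, 4, 1}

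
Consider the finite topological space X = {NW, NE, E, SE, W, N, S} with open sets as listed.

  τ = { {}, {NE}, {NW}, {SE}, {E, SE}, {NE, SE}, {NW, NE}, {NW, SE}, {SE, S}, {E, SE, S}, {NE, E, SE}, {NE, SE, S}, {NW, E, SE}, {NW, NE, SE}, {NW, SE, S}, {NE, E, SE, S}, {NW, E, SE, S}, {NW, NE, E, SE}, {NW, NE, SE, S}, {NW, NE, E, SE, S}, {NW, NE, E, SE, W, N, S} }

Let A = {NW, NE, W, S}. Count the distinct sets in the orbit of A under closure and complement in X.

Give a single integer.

complement {E, SE, N}; its interior {E, SE}; cl(A) = X∖{E, SE} = {NW, NE, W, N, S}
With k = closure, c = complement:
  1. A     = {NW, NE, W, S}
  2. kA    = {NW, NE, W, N, S}
  3. cA    = {E, SE, N}
  4. ckA   = {E, SE}
  5. kcA   = {E, SE, W, N, S}
  6. ckcA  = {NW, NE}
  7. kckcA = {NW, NE, W, N}
  8. ckckcA = {E, SE, S}
k, c of each give nothing new

8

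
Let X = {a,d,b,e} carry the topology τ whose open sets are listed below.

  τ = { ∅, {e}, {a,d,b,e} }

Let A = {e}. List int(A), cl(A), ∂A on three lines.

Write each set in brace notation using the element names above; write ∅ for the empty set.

open subsets of A: ∅, {e}; so int(A) = {e}
closure: X∖int(X∖A) = X∖∅ = {a,d,b,e}
∂A = {a,d,b,e} minus {e} = {a,d,b}

int(A) = {e}
cl(A)  = {a,d,b,e}
∂A     = {a,d,b}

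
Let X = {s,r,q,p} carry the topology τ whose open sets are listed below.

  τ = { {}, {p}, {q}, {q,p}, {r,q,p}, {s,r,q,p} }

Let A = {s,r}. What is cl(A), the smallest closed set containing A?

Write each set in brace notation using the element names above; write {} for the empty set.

{s,r}

complement {q,p}; its interior {q,p}; cl(A) = X∖{q,p} = {s,r}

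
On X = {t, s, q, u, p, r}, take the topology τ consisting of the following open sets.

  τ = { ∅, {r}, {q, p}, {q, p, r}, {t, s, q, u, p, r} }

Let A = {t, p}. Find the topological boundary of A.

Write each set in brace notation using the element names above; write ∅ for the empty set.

{t, s, q, u, p}

open subsets of A: ∅; so int(A) = ∅
closure: X∖int(X∖A) = X∖{r} = {t, s, q, u, p}
∂A = {t, s, q, u, p} minus ∅ = {t, s, q, u, p}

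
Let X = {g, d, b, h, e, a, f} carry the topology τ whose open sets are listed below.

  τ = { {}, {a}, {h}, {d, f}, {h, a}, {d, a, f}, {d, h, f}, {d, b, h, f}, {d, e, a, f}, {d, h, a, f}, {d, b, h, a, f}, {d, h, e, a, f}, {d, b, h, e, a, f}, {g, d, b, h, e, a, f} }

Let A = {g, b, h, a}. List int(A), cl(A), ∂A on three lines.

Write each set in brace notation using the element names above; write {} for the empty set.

int(A) = {h, a}
cl(A)  = {g, b, h, e, a}
∂A     = {g, b, e}

open subsets of A: {}, {h}, {a}, {h, a}; so int(A) = {h, a}
closure: X∖int(X∖A) = X∖{d, f} = {g, b, h, e, a}
∂A = {g, b, h, e, a} minus {h, a} = {g, b, e}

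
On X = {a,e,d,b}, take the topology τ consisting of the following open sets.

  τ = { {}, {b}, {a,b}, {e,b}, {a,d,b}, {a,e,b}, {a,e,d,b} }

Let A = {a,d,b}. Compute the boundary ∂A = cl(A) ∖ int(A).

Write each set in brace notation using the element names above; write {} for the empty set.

opens ⊆ A: {}, {b}, {a,b}, {a,d,b}; union → int = {a,d,b}
complement {e}; its interior {}; cl(A) = X∖{} = {a,e,d,b}
boundary = {a,e,d,b} ∖ {a,d,b} = {e}

{e}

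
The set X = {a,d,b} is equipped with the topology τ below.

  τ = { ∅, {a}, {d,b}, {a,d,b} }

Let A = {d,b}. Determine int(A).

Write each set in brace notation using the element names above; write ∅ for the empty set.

open subsets of A: ∅, {d,b}; so int(A) = {d,b}

{d,b}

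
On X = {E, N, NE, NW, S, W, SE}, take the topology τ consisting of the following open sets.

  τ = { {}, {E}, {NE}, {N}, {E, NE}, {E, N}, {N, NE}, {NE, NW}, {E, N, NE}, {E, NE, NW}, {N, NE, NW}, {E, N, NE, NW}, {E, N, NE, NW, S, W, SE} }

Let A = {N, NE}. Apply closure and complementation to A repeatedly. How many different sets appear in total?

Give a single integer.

6

cl via duality: int({E, NW, S, W, SE}) = {E}, so X∖{E} = {N, NE, NW, S, W, SE}
Write k for closure, c for complement:
  1. A     = {N, NE}
  2. kA    = {N, NE, NW, S, W, SE}
  3. cA    = {E, NW, S, W, SE}
  4. ckA   = {E}
  5. kckA  = {E, S, W, SE}
  6. ckckA = {N, NE, NW}
applying k or c yields no new set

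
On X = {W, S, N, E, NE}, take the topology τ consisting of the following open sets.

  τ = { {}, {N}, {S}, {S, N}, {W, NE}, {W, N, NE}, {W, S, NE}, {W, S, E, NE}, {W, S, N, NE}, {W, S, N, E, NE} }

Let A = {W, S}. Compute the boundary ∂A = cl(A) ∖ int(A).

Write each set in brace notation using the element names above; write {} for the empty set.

open subsets of A: {}, {S}; so int(A) = {S}
closure: X∖int(X∖A) = X∖{N} = {W, S, E, NE}
∂A = {W, S, E, NE} minus {S} = {W, E, NE}

{W, E, NE}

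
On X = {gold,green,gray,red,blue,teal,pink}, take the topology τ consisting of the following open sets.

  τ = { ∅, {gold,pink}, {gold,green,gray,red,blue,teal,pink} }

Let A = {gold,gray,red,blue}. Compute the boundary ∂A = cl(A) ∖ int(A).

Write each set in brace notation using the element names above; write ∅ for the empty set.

open subsets of A: ∅; so int(A) = ∅
closure: X∖int(X∖A) = X∖∅ = {gold,green,gray,red,blue,teal,pink}
∂A = {gold,green,gray,red,blue,teal,pink} minus ∅ = {gold,green,gray,red,blue,teal,pink}

{gold,green,gray,red,blue,teal,pink}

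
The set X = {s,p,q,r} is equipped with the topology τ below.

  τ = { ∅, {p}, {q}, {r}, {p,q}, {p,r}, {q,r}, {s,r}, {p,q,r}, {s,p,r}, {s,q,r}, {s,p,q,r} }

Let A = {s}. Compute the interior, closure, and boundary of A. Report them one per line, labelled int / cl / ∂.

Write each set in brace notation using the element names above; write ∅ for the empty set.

int(A) = ∅
cl(A)  = {s}
∂A     = {s}

U open, U⊆A: ∅. int(A) = ⋃ = ∅
X∖A={p,q,r}, int(X∖A)={p,q,r}, hence cl(A)={s}
∂A: remove int from cl → {s}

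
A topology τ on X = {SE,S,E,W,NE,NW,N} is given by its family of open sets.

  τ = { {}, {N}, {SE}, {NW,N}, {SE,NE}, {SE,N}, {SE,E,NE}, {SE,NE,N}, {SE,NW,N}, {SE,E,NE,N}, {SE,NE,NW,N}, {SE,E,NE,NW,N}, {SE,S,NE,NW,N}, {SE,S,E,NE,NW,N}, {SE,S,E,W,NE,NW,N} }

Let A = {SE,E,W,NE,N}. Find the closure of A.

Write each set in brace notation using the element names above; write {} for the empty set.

{SE,S,E,W,NE,NW,N}

X∖A={S,NW}, int(X∖A)={}, hence cl(A)={SE,S,E,W,NE,NW,N}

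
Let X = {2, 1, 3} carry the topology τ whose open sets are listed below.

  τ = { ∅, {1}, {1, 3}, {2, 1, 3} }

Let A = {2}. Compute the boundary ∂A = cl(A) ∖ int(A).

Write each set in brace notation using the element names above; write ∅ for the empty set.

{2}

opens ⊆ A: ∅; union → int = ∅
complement {1, 3}; its interior {1, 3}; cl(A) = X∖{1, 3} = {2}
boundary = {2} ∖ ∅ = {2}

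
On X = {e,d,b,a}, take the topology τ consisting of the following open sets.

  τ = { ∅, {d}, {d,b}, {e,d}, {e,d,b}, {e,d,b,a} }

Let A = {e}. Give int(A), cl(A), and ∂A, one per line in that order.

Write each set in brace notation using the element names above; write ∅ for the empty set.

U open, U⊆A: ∅. int(A) = ⋃ = ∅
X∖A={d,b,a}, int(X∖A)={d,b}, hence cl(A)={e,a}
∂A: remove int from cl → {e,a}

int(A) = ∅
cl(A)  = {e,a}
∂A     = {e,a}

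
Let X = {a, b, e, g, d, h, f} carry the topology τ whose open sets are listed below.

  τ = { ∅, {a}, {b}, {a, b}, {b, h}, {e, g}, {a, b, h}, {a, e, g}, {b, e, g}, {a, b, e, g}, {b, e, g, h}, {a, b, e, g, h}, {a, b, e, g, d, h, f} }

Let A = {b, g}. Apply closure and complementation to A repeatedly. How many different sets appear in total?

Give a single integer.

X∖A={a, e, d, h, f}, int(X∖A)={a}, hence cl(A)={b, e, g, d, h, f}
Orbit (k=closure, c=complement):
  1. A     = {b, g}
  2. kA    = {b, e, g, d, h, f}
  3. cA    = {a, e, d, h, f}
  4. ckA   = {a}
  5. kcA   = {a, e, g, d, h, f}
  6. kckA  = {a, d, f}
  7. ckcA  = {b}
  8. ckckA = {b, e, g, h}
  9. kckcA = {b, d, h, f}
  10. ckckcA = {a, e, g}
  11. kckckcA = {a, e, g, d, f}
  12. ckckckcA = {b, h}
(closed under both — stop)

12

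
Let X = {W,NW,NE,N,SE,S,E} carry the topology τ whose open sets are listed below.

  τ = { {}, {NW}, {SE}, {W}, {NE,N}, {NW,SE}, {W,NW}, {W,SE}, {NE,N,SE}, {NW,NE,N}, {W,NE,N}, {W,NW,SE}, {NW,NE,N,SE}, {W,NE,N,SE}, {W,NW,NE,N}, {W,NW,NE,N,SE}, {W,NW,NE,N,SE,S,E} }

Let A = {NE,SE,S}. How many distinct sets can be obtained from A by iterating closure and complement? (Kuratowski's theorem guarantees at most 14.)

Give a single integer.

10

complement {W,NW,N,E}; its interior {W,NW}; cl(A) = X∖{W,NW} = {NE,N,SE,S,E}
With k = closure, c = complement:
  1. A     = {NE,SE,S}
  2. kA    = {NE,N,SE,S,E}
  3. cA    = {W,NW,N,E}
  4. ckA   = {W,NW}
  5. kcA   = {W,NW,NE,N,S,E}
  6. kckA  = {W,NW,S,E}
  7. ckcA  = {SE}
  8. ckckA = {NE,N,SE}
  9. kckcA = {SE,S,E}
  10. ckckcA = {W,NW,NE,N}
k, c of each give nothing new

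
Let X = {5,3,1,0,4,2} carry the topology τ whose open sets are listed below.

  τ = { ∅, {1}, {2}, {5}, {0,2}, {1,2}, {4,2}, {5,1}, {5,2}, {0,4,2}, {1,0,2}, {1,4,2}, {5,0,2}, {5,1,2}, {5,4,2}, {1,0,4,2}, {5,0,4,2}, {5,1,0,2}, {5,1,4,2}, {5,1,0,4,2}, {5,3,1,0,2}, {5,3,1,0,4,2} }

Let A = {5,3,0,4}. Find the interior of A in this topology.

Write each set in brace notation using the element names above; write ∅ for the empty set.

{5}

U open, U⊆A: ∅, {5}. int(A) = ⋃ = {5}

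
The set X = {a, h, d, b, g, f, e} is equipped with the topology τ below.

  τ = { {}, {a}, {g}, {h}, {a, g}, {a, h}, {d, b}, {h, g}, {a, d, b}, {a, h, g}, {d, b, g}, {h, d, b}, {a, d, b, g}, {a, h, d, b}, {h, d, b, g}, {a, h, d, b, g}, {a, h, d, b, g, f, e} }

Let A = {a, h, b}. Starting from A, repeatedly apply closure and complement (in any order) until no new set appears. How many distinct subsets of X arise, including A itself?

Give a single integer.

10

X∖A={d, g, f, e}, int(X∖A)={g}, hence cl(A)={a, h, d, b, f, e}
Orbit (k=closure, c=complement):
  1. A     = {a, h, b}
  2. kA    = {a, h, d, b, f, e}
  3. cA    = {d, g, f, e}
  4. ckA   = {g}
  5. kcA   = {d, b, g, f, e}
  6. kckA  = {g, f, e}
  7. ckcA  = {a, h}
  8. ckckA = {a, h, d, b}
  9. kckcA = {a, h, f, e}
  10. ckckcA = {d, b, g}
(closed under both — stop)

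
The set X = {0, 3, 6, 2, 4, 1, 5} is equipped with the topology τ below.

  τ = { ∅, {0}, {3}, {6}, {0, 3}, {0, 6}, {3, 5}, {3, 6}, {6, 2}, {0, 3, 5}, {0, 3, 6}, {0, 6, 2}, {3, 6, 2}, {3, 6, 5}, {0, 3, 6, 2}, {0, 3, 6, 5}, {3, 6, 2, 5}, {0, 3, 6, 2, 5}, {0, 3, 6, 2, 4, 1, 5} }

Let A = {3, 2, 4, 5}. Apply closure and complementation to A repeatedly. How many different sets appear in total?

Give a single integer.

complement {0, 6, 1}; its interior {0, 6}; cl(A) = X∖{0, 6} = {3, 2, 4, 1, 5}
With k = closure, c = complement:
  1. A     = {3, 2, 4, 5}
  2. kA    = {3, 2, 4, 1, 5}
  3. cA    = {0, 6, 1}
  4. ckA   = {0, 6}
  5. kcA   = {0, 6, 2, 4, 1}
  6. ckcA  = {3, 5}
  7. kckcA = {3, 4, 1, 5}
  8. ckckcA = {0, 6, 2}
k, c of each give nothing new

8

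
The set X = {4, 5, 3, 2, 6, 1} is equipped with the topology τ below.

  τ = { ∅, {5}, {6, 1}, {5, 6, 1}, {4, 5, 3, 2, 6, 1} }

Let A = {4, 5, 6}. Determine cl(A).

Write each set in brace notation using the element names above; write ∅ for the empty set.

X∖A={3, 2, 1}, int(X∖A)=∅, hence cl(A)={4, 5, 3, 2, 6, 1}

{4, 5, 3, 2, 6, 1}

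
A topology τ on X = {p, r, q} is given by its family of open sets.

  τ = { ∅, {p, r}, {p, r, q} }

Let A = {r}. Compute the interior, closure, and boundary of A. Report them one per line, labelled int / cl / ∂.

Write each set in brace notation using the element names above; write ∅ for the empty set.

opens ⊆ A: ∅; union → int = ∅
complement {p, q}; its interior ∅; cl(A) = X∖∅ = {p, r, q}
boundary = {p, r, q} ∖ ∅ = {p, r, q}

int(A) = ∅
cl(A)  = {p, r, q}
∂A     = {p, r, q}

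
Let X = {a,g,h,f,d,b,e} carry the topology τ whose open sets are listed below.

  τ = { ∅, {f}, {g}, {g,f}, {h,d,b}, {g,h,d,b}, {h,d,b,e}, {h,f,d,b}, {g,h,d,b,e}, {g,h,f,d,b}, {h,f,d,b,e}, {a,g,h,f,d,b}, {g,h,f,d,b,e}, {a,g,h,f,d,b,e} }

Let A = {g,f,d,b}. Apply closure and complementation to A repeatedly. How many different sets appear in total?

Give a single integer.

complement {a,h,e}; its interior ∅; cl(A) = X∖∅ = {a,g,h,f,d,b,e}
With k = closure, c = complement:
  1. A     = {g,f,d,b}
  2. kA    = {a,g,h,f,d,b,e}
  3. cA    = {a,h,e}
  4. ckA   = ∅
  5. kcA   = {a,h,d,b,e}
  6. ckcA  = {g,f}
  7. kckcA = {a,g,f}
  8. ckckcA = {h,d,b,e}
k, c of each give nothing new

8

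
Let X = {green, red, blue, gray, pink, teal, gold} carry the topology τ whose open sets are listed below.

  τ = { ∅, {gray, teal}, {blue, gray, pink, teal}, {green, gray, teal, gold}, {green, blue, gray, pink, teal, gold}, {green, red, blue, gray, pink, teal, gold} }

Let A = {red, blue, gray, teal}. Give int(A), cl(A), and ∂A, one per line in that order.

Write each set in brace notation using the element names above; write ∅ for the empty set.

open subsets of A: ∅, {gray, teal}; so int(A) = {gray, teal}
closure: X∖int(X∖A) = X∖∅ = {green, red, blue, gray, pink, teal, gold}
∂A = {green, red, blue, gray, pink, teal, gold} minus {gray, teal} = {green, red, blue, pink, gold}

int(A) = {gray, teal}
cl(A)  = {green, red, blue, gray, pink, teal, gold}
∂A     = {green, red, blue, pink, gold}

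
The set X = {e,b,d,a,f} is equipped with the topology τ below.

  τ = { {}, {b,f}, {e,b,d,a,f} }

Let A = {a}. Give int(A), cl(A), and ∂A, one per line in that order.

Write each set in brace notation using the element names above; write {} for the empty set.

int(A) = {}
cl(A)  = {e,d,a}
∂A     = {e,d,a}

U open, U⊆A: {}. int(A) = ⋃ = {}
X∖A={e,b,d,f}, int(X∖A)={b,f}, hence cl(A)={e,d,a}
∂A: remove int from cl → {e,d,a}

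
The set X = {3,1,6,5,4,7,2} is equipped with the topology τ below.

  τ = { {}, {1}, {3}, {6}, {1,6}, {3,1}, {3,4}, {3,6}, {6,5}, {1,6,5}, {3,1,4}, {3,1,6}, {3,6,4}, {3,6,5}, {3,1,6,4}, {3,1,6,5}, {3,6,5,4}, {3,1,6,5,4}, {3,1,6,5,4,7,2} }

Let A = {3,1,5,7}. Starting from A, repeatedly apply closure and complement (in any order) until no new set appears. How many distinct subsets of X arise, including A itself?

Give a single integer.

10

X∖A={6,4,2}, int(X∖A)={6}, hence cl(A)={3,1,5,4,7,2}
Orbit (k=closure, c=complement):
  1. A     = {3,1,5,7}
  2. kA    = {3,1,5,4,7,2}
  3. cA    = {6,4,2}
  4. ckA   = {6}
  5. kcA   = {6,5,4,7,2}
  6. kckA  = {6,5,7,2}
  7. ckcA  = {3,1}
  8. ckckA = {3,1,4}
  9. kckcA = {3,1,4,7,2}
  10. ckckcA = {6,5}
(closed under both — stop)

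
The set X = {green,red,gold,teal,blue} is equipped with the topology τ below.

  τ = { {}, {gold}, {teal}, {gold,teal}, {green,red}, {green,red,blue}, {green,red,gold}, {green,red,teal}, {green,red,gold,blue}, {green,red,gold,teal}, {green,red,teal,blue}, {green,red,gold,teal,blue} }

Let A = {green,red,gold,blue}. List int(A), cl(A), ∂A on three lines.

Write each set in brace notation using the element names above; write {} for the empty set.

interior: largest open inside A is {green,red,gold,blue} (from {}, {gold}, {green,red}, {green,red,gold}, {green,red,blue}, {green,red,gold,blue})
cl via duality: int({teal}) = {teal}, so X∖{teal} = {green,red,gold,blue}
cl∖int = {}

int(A) = {green,red,gold,blue}
cl(A)  = {green,red,gold,blue}
∂A     = {}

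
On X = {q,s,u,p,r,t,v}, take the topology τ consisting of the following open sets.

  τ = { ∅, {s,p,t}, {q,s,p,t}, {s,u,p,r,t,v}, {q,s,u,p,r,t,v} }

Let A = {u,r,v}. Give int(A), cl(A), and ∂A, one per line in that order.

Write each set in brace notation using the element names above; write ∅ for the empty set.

interior: largest open inside A is ∅ (from ∅)
cl via duality: int({q,s,p,t}) = {q,s,p,t}, so X∖{q,s,p,t} = {u,r,v}
cl∖int = {u,r,v}

int(A) = ∅
cl(A)  = {u,r,v}
∂A     = {u,r,v}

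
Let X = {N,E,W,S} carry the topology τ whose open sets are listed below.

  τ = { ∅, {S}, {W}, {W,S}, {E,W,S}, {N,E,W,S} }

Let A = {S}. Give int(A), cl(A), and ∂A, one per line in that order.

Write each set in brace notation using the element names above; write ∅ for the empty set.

int(A) = {S}
cl(A)  = {N,E,S}
∂A     = {N,E}

open subsets of A: ∅, {S}; so int(A) = {S}
closure: X∖int(X∖A) = X∖{W} = {N,E,S}
∂A = {N,E,S} minus {S} = {N,E}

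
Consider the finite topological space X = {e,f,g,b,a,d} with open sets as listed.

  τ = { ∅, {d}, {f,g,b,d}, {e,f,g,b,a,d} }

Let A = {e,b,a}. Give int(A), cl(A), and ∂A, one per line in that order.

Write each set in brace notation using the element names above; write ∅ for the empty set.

opens ⊆ A: ∅; union → int = ∅
complement {f,g,d}; its interior {d}; cl(A) = X∖{d} = {e,f,g,b,a}
boundary = {e,f,g,b,a} ∖ ∅ = {e,f,g,b,a}

int(A) = ∅
cl(A)  = {e,f,g,b,a}
∂A     = {e,f,g,b,a}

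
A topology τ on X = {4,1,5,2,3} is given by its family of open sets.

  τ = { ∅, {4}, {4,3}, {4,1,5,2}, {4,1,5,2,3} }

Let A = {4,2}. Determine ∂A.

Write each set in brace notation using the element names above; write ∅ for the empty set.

U open, U⊆A: ∅, {4}. int(A) = ⋃ = {4}
X∖A={1,5,3}, int(X∖A)=∅, hence cl(A)={4,1,5,2,3}
∂A: remove int from cl → {1,5,2,3}

{1,5,2,3}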